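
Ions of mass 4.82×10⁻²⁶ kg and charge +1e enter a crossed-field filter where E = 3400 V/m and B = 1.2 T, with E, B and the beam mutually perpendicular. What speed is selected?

For undeflected motion the electric and magnetic forces balance: qE = qvB.
v = E/B = 3400/1.2 = 2800 m/s.

v = 2800 m/s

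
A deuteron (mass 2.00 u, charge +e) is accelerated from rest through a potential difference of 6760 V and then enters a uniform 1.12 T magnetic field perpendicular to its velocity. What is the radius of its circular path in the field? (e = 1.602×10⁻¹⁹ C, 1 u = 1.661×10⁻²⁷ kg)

Acceleration: |q|V = ½mv² ⇒ v = √(2|q|V/m) = √(2·1.602×10⁻¹⁹·6760/3.322×10⁻²⁷) ≈ 8.075×10⁵ m/s.
In the field: r = mv/(|q|B) = (3.322×10⁻²⁷)(8.075×10⁵)/((1.602×10⁻¹⁹)(1.12)) ≈ 0.0149 m.

r ≈ 0.0149 m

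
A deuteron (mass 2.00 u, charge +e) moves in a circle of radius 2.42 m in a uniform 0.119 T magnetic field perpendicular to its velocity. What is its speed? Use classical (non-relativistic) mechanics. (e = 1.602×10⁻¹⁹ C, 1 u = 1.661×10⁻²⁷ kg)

v ≈ 1.39×10⁷ m/s

From |q|vB = mv²/r, v = |q|Br/m.
v = (1.602×10⁻¹⁹)(0.119)(2.42)/3.322×10⁻²⁷ ≈ 1.39×10⁷ m/s.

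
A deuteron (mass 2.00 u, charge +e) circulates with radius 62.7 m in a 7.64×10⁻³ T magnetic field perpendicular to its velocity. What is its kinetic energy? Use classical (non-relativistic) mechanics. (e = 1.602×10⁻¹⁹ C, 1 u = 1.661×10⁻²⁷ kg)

v = |q|Br/m, then KE = ½mv² = (qBr)²/(2m).
v = (1.602×10⁻¹⁹)(7.64×10⁻³)(62.7)/3.322×10⁻²⁷ ≈ 2.310×10⁷ m/s.
KE = ½(3.322×10⁻²⁷)(2.310×10⁷)² ≈ 8.86×10⁻¹³ J = 5.53×10⁶ eV.

KE ≈ 5.53×10⁶ eV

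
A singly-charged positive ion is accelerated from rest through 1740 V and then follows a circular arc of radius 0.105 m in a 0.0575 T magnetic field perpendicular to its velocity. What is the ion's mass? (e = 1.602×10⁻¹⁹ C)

m ≈ 1.68×10⁻²⁷ kg

Combine |q|V = ½mv² and r = mv/(|q|B): eliminate v to get m = qB²r²/(2V).
m = (1.602×10⁻¹⁹)(0.0575)²(0.105)²/(2·1740) ≈ 1.68×10⁻²⁷ kg.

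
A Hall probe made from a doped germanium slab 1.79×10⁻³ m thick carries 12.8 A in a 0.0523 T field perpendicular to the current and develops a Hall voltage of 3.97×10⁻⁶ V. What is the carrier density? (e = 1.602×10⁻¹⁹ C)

n ≈ 5.88×10²⁶ m⁻³

From V_H = IB/(n e t), n = IB/(V_H e t).
n = (12.8)(0.0523)/((3.97×10⁻⁶)(1.602×10⁻¹⁹)(1.79×10⁻³)) ≈ 5.88×10²⁶ m⁻³.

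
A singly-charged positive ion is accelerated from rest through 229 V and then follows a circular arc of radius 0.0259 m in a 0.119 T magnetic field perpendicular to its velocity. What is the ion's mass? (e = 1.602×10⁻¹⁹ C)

m ≈ 3.32×10⁻²⁷ kg

Combine |q|V = ½mv² and r = mv/(|q|B): eliminate v to get m = qB²r²/(2V).
m = (1.602×10⁻¹⁹)(0.119)²(0.0259)²/(2·229) ≈ 3.32×10⁻²⁷ kg.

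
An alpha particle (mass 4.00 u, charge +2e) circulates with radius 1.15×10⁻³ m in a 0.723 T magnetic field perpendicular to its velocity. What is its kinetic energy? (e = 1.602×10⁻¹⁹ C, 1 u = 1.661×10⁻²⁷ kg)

KE ≈ 33.3 eV

v = |q|Br/m, then KE = ½mv² = (qBr)²/(2m).
v = (3.204×10⁻¹⁹)(0.723)(1.15×10⁻³)/6.644×10⁻²⁷ ≈ 4.010×10⁴ m/s.
KE = ½(6.644×10⁻²⁷)(4.010×10⁴)² ≈ 5.34×10⁻¹⁸ J = 33.3 eV.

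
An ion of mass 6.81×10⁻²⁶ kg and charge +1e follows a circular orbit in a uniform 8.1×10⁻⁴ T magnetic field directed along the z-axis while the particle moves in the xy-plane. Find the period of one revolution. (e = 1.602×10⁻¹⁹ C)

The cyclotron period depends only on m, q, B: T = 2πm/(|q|B).
T = 2π(6.81×10⁻²⁶)/((1.602×10⁻¹⁹)(8.1×10⁻⁴)) ≈ 3.3×10⁻³ s.

T ≈ 3.3×10⁻³ s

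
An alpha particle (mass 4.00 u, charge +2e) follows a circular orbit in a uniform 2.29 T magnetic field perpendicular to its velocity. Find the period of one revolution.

T ≈ 5.69×10⁻⁸ s

The cyclotron period depends only on m, q, B: T = 2πm/(|q|B).
T = 2π(6.644×10⁻²⁷)/((3.204×10⁻¹⁹)(2.29)) ≈ 5.69×10⁻⁸ s.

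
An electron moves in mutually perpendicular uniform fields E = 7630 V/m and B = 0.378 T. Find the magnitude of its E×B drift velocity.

In crossed fields the guiding centre drifts at v_d = |E×B|/B² = E/B, independent of charge and mass.
v_d = 7630/0.378 = 2.02×10⁴ m/s.

v_d ≈ 2.02×10⁴ m/s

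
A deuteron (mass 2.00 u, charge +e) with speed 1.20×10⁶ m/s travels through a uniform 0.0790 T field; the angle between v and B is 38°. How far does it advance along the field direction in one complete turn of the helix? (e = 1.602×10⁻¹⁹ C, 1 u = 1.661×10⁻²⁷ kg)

p ≈ 1.56 m

v∥ = v cosθ = 1.20×10⁶·cos38° ≈ 9.456×10⁵ m/s.
T = 2πm/(|q|B) = 2π(3.322×10⁻²⁷)/((1.602×10⁻¹⁹)(0.0790)) ≈ 1.649×10⁻⁶ s.
pitch = v∥ T = (9.456×10⁵)(1.649×10⁻⁶) ≈ 1.56 m.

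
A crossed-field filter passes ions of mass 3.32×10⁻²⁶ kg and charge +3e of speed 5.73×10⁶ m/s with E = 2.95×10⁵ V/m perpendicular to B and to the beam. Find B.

Balance of forces in the selector: qE = qvB ⇒ B = E/v.
B = 2.95×10⁵/5.73×10⁶ = 0.0515 T.

B = 0.0515 T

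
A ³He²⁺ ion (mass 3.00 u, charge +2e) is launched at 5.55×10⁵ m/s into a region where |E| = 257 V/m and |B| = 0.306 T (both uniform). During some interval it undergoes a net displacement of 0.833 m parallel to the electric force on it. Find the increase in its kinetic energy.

The magnetic force is always ⟂ v and does no work; only the electric force changes KE.
ΔKE = F_E · d = |q|E d = (3.204×10⁻¹⁹)(257)(0.833) ≈ 6.86×10⁻¹⁷ J.

ΔKE ≈ 6.86×10⁻¹⁷ J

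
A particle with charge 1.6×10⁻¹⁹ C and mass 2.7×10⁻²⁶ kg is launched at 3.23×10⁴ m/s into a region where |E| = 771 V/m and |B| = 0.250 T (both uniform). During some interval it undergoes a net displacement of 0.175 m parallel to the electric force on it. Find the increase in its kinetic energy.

ΔKE ≈ 2.16×10⁻¹⁷ J

The magnetic force is always ⟂ v and does no work; only the electric force changes KE.
ΔKE = F_E · d = |q|E d = (1.6×10⁻¹⁹)(771)(0.175) ≈ 2.16×10⁻¹⁷ J.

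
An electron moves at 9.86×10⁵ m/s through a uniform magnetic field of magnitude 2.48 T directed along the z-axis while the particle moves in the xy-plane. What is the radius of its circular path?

The magnetic force provides the centripetal force: |q|vB = mv²/r.
r = mv/(|q|B) = (9.109×10⁻³¹)(9.86×10⁵)/((1.602×10⁻¹⁹)(2.48)) ≈ 2.26×10⁻⁶ m.

r ≈ 2.26×10⁻⁶ m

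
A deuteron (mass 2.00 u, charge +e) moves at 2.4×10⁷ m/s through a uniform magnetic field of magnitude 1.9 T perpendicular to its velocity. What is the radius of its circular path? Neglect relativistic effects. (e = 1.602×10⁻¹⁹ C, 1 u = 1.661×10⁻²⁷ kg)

r ≈ 0.26 m

The magnetic force provides the centripetal force: |q|vB = mv²/r.
r = mv/(|q|B) = (3.322×10⁻²⁷)(2.4×10⁷)/((1.602×10⁻¹⁹)(1.9)) ≈ 0.26 m.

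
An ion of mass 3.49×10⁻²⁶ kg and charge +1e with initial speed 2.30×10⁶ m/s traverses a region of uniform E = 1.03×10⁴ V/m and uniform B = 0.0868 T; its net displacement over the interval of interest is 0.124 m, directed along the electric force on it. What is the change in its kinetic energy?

ΔKE ≈ 2.05×10⁻¹⁶ J

The magnetic force is always ⟂ v and does no work; only the electric force changes KE.
ΔKE = F_E · d = |q|E d = (1.602×10⁻¹⁹)(1.03×10⁴)(0.124) ≈ 2.05×10⁻¹⁶ J.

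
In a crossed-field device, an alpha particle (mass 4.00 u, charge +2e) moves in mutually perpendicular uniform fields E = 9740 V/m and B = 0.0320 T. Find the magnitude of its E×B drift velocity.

In crossed fields the guiding centre drifts at v_d = |E×B|/B² = E/B, independent of charge and mass.
v_d = 9740/0.0320 = 3.04×10⁵ m/s.

v_d ≈ 3.04×10⁵ m/s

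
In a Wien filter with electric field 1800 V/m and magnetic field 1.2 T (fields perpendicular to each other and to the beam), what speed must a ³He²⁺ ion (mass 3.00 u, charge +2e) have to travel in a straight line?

Straight-line motion ⇒ electric and magnetic forces cancel, so E = vB.
v = E/B = 1800/1.2 = 1500 m/s.

v = 1500 m/s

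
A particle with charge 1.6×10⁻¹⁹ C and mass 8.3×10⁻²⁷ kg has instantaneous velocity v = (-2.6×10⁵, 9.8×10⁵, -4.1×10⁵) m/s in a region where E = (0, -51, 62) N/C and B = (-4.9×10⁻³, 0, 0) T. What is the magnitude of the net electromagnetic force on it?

|F| ≈ 8.39×10⁻¹⁶ N

v×B = (0, 2010, 4800) N/C.
E + v×B = (0, 1960, 4860) N/C.
F = q(E + v×B) = (1.6×10⁻¹⁹ C)·(0, 1960, 4860) = (0, 3.13×10⁻¹⁶, 7.78×10⁻¹⁶) N.
|F| = 8.39×10⁻¹⁶ N.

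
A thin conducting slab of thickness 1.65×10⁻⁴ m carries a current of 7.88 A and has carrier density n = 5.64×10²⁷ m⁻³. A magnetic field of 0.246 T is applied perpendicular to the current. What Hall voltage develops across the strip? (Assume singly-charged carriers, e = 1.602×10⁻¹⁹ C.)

V_H = IB/(n e t).
V_H = (7.88)(0.246)/((5.64×10²⁷)(1.602×10⁻¹⁹)(1.65×10⁻⁴)) ≈ 1.30×10⁻⁵ V.

V_H ≈ 1.30×10⁻⁵ V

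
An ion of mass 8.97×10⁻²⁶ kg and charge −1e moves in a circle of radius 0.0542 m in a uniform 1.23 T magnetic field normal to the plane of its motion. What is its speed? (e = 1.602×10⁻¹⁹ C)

v ≈ 1.19×10⁵ m/s

From |q|vB = mv²/r, v = |q|Br/m.
v = (1.602×10⁻¹⁹)(1.23)(0.0542)/8.97×10⁻²⁶ ≈ 1.19×10⁵ m/s.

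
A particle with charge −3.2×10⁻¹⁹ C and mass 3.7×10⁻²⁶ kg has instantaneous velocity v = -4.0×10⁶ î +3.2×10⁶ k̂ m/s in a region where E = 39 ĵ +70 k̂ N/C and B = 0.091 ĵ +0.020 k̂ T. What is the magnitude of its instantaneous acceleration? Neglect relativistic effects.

|a| ≈ 4.09×10¹² m/s²

v×B = (-2.91×10⁵, 8.00×10⁴, -3.64×10⁵) N/C.
E + v×B = (-2.91×10⁵, 8.00×10⁴, -3.64×10⁵) N/C.
F = q(E + v×B) = (−3.2×10⁻¹⁹ C)·(-2.91×10⁵, 8.00×10⁴, -3.64×10⁵) = (9.32×10⁻¹⁴, -2.56×10⁻¹⁴, 1.16×10⁻¹³) N.
|a| = |F|/m = 1.513×10⁻¹³/3.7×10⁻²⁶ ≈ 4.09×10¹² m/s².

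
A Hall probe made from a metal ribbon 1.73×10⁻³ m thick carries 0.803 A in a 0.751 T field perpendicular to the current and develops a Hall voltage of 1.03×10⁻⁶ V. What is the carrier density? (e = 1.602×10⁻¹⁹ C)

n ≈ 2.11×10²⁷ m⁻³

From V_H = IB/(n e t), n = IB/(V_H e t).
n = (0.803)(0.751)/((1.03×10⁻⁶)(1.602×10⁻¹⁹)(1.73×10⁻³)) ≈ 2.11×10²⁷ m⁻³.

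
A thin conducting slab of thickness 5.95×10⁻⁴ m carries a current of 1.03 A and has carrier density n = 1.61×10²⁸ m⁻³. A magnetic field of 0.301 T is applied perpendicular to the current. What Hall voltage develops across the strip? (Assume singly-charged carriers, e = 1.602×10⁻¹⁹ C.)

V_H ≈ 2.02×10⁻⁷ V

V_H = IB/(n e t).
V_H = (1.03)(0.301)/((1.61×10²⁸)(1.602×10⁻¹⁹)(5.95×10⁻⁴)) ≈ 2.02×10⁻⁷ V.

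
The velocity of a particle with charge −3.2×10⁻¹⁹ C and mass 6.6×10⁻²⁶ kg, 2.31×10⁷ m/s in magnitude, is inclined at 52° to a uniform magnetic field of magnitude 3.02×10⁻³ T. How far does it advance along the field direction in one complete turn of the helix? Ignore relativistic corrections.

p ≈ 6100 m

v∥ = v cosθ = 2.31×10⁷·cos52° ≈ 1.422×10⁷ m/s.
T = 2πm/(|q|B) = 2π(6.6×10⁻²⁶)/((3.2×10⁻¹⁹)(3.02×10⁻³)) ≈ 4.291×10⁻⁴ s.
pitch = v∥ T = (1.422×10⁷)(4.291×10⁻⁴) ≈ 6100 m.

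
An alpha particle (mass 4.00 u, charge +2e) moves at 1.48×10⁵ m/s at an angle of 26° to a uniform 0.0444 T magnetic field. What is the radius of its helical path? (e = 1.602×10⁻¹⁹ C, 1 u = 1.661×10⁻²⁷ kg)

r ≈ 0.0303 m

v⊥ = v sinθ = 1.48×10⁵·sin26° ≈ 6.488×10⁴ m/s.
r = m v⊥/(|q|B) = (6.644×10⁻²⁷)(6.488×10⁴)/((3.204×10⁻¹⁹)(0.0444)) ≈ 0.0303 m.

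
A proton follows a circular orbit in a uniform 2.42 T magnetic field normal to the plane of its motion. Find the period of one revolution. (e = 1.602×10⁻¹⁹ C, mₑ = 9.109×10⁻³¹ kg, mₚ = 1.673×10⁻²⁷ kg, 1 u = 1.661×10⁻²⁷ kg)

The cyclotron period depends only on m, q, B: T = 2πm/(|q|B).
T = 2π(1.673×10⁻²⁷)/((1.602×10⁻¹⁹)(2.42)) ≈ 2.71×10⁻⁸ s.

T ≈ 2.71×10⁻⁸ s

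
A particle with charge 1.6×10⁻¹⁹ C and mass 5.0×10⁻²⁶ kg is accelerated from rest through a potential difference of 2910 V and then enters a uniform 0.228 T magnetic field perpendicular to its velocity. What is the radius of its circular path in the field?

r ≈ 0.187 m

Acceleration: |q|V = ½mv² ⇒ v = √(2|q|V/m) = √(2·1.6×10⁻¹⁹·2910/5.0×10⁻²⁶) ≈ 1.365×10⁵ m/s.
In the field: r = mv/(|q|B) = (5.0×10⁻²⁶)(1.365×10⁵)/((1.6×10⁻¹⁹)(0.228)) ≈ 0.187 m.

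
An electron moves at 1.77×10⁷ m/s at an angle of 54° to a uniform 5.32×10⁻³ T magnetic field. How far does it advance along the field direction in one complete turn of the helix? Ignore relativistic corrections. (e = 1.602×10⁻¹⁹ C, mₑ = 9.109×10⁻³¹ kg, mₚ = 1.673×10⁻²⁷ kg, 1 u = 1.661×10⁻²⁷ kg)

p ≈ 0.0699 m

v∥ = v cosθ = 1.77×10⁷·cos54° ≈ 1.040×10⁷ m/s.
T = 2πm/(|q|B) = 2π(9.109×10⁻³¹)/((1.602×10⁻¹⁹)(5.32×10⁻³)) ≈ 6.715×10⁻⁹ s.
pitch = v∥ T = (1.040×10⁷)(6.715×10⁻⁹) ≈ 0.0699 m.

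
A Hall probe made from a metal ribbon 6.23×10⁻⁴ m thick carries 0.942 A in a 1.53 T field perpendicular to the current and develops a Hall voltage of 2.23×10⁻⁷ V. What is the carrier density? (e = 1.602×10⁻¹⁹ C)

From V_H = IB/(n e t), n = IB/(V_H e t).
n = (0.942)(1.53)/((2.23×10⁻⁷)(1.602×10⁻¹⁹)(6.23×10⁻⁴)) ≈ 6.48×10²⁸ m⁻³.

n ≈ 6.48×10²⁸ m⁻³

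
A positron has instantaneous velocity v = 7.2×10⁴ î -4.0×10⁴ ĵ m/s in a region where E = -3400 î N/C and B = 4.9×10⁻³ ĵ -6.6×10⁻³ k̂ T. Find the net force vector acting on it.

v×B = (264, 475, 353) N/C.
E + v×B = (-3140, 475, 353) N/C.
F = q(E + v×B) = (1.602×10⁻¹⁹ C)·(-3140, 475, 353) = (-5.02×10⁻¹⁶, 7.61×10⁻¹⁷, 5.65×10⁻¹⁷) N.

F ≈ (-5.02×10⁻¹⁶, 7.61×10⁻¹⁷, 5.65×10⁻¹⁷) N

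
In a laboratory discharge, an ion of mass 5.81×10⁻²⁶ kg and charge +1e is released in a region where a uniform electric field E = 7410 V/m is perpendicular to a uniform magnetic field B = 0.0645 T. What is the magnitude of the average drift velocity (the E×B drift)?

The steady drift has the magnetic force balancing the electric force, so v_d = E/B.
v_d = 7410/0.0645 = 1.15×10⁵ m/s.

v_d ≈ 1.15×10⁵ m/s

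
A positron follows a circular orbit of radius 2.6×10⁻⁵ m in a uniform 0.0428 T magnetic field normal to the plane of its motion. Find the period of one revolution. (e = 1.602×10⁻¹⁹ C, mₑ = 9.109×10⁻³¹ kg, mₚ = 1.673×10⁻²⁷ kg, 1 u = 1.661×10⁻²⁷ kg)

The cyclotron period depends only on m, q, B: T = 2πm/(|q|B).
T = 2π(9.109×10⁻³¹)/((1.602×10⁻¹⁹)(0.0428)) ≈ 8.35×10⁻¹⁰ s.

T ≈ 8.35×10⁻¹⁰ s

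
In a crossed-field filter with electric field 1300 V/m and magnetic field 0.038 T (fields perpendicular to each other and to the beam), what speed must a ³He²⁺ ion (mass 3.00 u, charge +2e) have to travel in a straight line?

For undeflected motion the electric and magnetic forces balance: qE = qvB.
v = E/B = 1300/0.038 = 3.4×10⁴ m/s.

v = 3.4×10⁴ m/s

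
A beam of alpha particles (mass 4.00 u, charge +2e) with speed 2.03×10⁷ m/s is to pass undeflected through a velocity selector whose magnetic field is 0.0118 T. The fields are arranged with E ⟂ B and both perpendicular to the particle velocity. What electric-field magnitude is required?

E = 2.40×10⁵ V/m

For straight-line motion qE = qvB, so E = vB.
E = 2.03×10⁷ × 0.0118 = 2.40×10⁵ V/m.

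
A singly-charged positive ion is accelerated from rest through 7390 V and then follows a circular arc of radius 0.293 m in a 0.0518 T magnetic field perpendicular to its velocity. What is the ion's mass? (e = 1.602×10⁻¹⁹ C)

Combine |q|V = ½mv² and r = mv/(|q|B): eliminate v to get m = qB²r²/(2V).
m = (1.602×10⁻¹⁹)(0.0518)²(0.293)²/(2·7390) ≈ 2.50×10⁻²⁷ kg.

m ≈ 2.50×10⁻²⁷ kg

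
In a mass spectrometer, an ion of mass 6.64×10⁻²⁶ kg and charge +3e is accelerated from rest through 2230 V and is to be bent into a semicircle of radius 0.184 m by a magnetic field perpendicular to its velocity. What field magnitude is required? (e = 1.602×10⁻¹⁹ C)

v = √(2|q|V/m) = √(2·4.806×10⁻¹⁹·2230/6.64×10⁻²⁶) ≈ 1.797×10⁵ m/s.
B = mv/(|q|r) = (6.64×10⁻²⁶)(1.797×10⁵)/((4.806×10⁻¹⁹)(0.184)) ≈ 0.135 T.

B ≈ 0.135 T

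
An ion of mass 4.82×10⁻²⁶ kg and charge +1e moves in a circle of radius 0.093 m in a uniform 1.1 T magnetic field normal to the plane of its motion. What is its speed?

v ≈ 3.4×10⁵ m/s

From |q|vB = mv²/r, v = |q|Br/m.
v = (1.602×10⁻¹⁹)(1.1)(0.093)/4.82×10⁻²⁶ ≈ 3.4×10⁵ m/s.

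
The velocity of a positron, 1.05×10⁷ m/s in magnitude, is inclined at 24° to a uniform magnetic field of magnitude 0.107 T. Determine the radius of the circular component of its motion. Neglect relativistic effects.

v⊥ = v sinθ = 1.05×10⁷·sin24° ≈ 4.271×10⁶ m/s.
r = m v⊥/(|q|B) = (9.109×10⁻³¹)(4.271×10⁶)/((1.602×10⁻¹⁹)(0.107)) ≈ 2.27×10⁻⁴ m.

r ≈ 2.27×10⁻⁴ m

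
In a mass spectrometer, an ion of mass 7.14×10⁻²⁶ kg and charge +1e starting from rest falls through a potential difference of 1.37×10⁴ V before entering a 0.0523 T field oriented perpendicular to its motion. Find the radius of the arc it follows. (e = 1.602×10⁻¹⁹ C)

r ≈ 2.11 m

Acceleration: |q|V = ½mv² ⇒ v = √(2|q|V/m) = √(2·1.602×10⁻¹⁹·1.37×10⁴/7.14×10⁻²⁶) ≈ 2.479×10⁵ m/s.
In the field: r = mv/(|q|B) = (7.14×10⁻²⁶)(2.479×10⁵)/((1.602×10⁻¹⁹)(0.0523)) ≈ 2.11 m.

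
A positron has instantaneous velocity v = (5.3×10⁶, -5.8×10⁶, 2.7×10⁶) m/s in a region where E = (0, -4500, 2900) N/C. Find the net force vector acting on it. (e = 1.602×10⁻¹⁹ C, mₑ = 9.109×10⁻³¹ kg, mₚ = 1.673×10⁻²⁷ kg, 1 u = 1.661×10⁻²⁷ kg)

Only an electric field acts, so F = qE = (1.602×10⁻¹⁹ C)·(0, -4500, 2900) = (0, -7.21×10⁻¹⁶, 4.65×10⁻¹⁶) N.

F ≈ (0, -7.21×10⁻¹⁶, 4.65×10⁻¹⁶) N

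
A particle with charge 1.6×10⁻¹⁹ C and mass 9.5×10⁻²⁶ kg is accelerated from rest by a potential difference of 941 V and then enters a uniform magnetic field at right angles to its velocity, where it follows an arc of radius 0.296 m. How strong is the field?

v = √(2|q|V/m) = √(2·1.6×10⁻¹⁹·941/9.5×10⁻²⁶) ≈ 5.630×10⁴ m/s.
B = mv/(|q|r) = (9.5×10⁻²⁶)(5.630×10⁴)/((1.6×10⁻¹⁹)(0.296)) ≈ 0.113 T.

B ≈ 0.113 T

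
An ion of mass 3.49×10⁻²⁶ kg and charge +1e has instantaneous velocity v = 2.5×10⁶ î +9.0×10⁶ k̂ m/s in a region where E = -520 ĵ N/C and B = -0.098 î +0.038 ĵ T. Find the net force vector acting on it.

F ≈ (-5.48×10⁻¹⁴, -1.41×10⁻¹³, 1.52×10⁻¹⁴) N

v×B = (-3.42×10⁵, -8.82×10⁵, 9.50×10⁴) N/C.
E + v×B = (-3.42×10⁵, -8.83×10⁵, 9.50×10⁴) N/C.
F = q(E + v×B) = (1.602×10⁻¹⁹ C)·(-3.42×10⁵, -8.83×10⁵, 9.50×10⁴) = (-5.48×10⁻¹⁴, -1.41×10⁻¹³, 1.52×10⁻¹⁴) N.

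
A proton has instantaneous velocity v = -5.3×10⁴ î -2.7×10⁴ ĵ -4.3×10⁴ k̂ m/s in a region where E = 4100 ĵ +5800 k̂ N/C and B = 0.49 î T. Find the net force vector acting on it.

F ≈ (0, -2.72×10⁻¹⁵, 3.05×10⁻¹⁵) N

v×B = (0, -2.11×10⁴, 1.32×10⁴) N/C.
E + v×B = (0, -1.70×10⁴, 1.90×10⁴) N/C.
F = q(E + v×B) = (1.602×10⁻¹⁹ C)·(0, -1.70×10⁴, 1.90×10⁴) = (0, -2.72×10⁻¹⁵, 3.05×10⁻¹⁵) N.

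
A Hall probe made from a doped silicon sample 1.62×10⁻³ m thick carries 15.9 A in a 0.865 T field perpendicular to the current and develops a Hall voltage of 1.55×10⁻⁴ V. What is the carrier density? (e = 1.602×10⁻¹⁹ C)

From V_H = IB/(n e t), n = IB/(V_H e t).
n = (15.9)(0.865)/((1.55×10⁻⁴)(1.602×10⁻¹⁹)(1.62×10⁻³)) ≈ 3.42×10²⁶ m⁻³.

n ≈ 3.42×10²⁶ m⁻³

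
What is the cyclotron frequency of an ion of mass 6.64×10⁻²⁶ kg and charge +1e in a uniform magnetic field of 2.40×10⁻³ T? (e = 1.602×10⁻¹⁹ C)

f ≈ 922 Hz

f = |q|B/(2πm).
f = (1.602×10⁻¹⁹)(2.40×10⁻³)/(2π·6.64×10⁻²⁶) ≈ 922 Hz.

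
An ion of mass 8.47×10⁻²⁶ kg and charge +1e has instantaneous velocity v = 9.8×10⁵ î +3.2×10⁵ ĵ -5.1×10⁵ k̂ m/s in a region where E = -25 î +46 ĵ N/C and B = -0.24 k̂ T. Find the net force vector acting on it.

v×B = (-7.68×10⁴, 2.35×10⁵, 0) N/C.
E + v×B = (-7.68×10⁴, 2.35×10⁵, 0) N/C.
F = q(E + v×B) = (1.602×10⁻¹⁹ C)·(-7.68×10⁴, 2.35×10⁵, 0) = (-1.23×10⁻¹⁴, 3.77×10⁻¹⁴, 0) N.

F ≈ (-1.23×10⁻¹⁴, 3.77×10⁻¹⁴, 0) N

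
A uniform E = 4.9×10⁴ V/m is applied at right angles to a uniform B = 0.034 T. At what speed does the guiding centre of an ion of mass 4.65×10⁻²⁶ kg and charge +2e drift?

In crossed fields the guiding centre drifts at v_d = |E×B|/B² = E/B, independent of charge and mass.
v_d = 4.9×10⁴/0.034 = 1.4×10⁶ m/s.

v_d ≈ 1.4×10⁶ m/s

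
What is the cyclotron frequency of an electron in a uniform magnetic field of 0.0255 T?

f ≈ 7.14×10⁸ Hz

f = |q|B/(2πm).
f = (1.602×10⁻¹⁹)(0.0255)/(2π·9.109×10⁻³¹) ≈ 7.14×10⁸ Hz.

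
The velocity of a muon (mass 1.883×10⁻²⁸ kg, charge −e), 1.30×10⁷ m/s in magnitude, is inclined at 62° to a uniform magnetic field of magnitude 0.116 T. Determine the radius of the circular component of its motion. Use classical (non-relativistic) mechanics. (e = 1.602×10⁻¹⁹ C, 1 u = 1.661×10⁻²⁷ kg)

r ≈ 0.116 m

v⊥ = v sinθ = 1.30×10⁷·sin62° ≈ 1.148×10⁷ m/s.
r = m v⊥/(|q|B) = (1.883×10⁻²⁸)(1.148×10⁷)/((1.602×10⁻¹⁹)(0.116)) ≈ 0.116 m.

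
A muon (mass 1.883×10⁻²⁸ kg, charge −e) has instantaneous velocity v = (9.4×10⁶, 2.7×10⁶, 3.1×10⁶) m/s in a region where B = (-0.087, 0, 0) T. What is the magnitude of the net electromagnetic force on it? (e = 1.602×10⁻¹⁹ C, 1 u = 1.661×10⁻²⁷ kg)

|F| ≈ 5.73×10⁻¹⁴ N

v×B = (0, -2.70×10⁵, 2.35×10⁵) N/C.
F = q v×B = (−1.602×10⁻¹⁹ C)·(0, -2.70×10⁵, 2.35×10⁵) = (0, 4.32×10⁻¹⁴, -3.76×10⁻¹⁴) N.
|F| = 5.73×10⁻¹⁴ N.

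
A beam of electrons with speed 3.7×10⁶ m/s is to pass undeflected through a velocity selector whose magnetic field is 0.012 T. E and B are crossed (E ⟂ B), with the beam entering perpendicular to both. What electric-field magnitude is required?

For straight-line motion qE = qvB, so E = vB.
E = 3.7×10⁶ × 0.012 = 4.4×10⁴ V/m.

E = 4.4×10⁴ V/m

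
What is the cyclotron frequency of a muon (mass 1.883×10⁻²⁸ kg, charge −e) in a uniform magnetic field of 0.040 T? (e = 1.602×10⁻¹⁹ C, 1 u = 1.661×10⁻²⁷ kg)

f ≈ 5.4×10⁶ Hz

f = |q|B/(2πm).
f = (1.602×10⁻¹⁹)(0.040)/(2π·1.883×10⁻²⁸) ≈ 5.4×10⁶ Hz.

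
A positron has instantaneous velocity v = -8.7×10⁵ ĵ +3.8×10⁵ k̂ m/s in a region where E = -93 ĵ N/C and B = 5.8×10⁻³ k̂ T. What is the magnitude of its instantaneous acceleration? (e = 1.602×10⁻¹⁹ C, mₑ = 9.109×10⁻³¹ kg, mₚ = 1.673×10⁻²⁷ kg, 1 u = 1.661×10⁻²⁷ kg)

|a| ≈ 8.88×10¹⁴ m/s²

v×B = (-5050, 0, 0) N/C.
E + v×B = (-5050, -93.0, 0) N/C.
F = q(E + v×B) = (1.602×10⁻¹⁹ C)·(-5050, -93.0, 0) = (-8.08×10⁻¹⁶, -1.49×10⁻¹⁷, 0) N.
|a| = |F|/m = 8.085×10⁻¹⁶/9.109×10⁻³¹ ≈ 8.88×10¹⁴ m/s².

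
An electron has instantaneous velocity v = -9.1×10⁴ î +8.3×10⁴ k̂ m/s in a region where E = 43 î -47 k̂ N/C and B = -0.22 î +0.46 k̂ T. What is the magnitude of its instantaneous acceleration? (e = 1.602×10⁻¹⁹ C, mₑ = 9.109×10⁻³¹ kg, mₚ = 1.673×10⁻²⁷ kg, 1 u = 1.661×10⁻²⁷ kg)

v×B = (0, 2.36×10⁴, 0) N/C.
E + v×B = (43.0, 2.36×10⁴, -47.0) N/C.
F = q(E + v×B) = (−1.602×10⁻¹⁹ C)·(43.0, 2.36×10⁴, -47.0) = (-6.89×10⁻¹⁸, -3.78×10⁻¹⁵, 7.53×10⁻¹⁸) N.
|a| = |F|/m = 3.781×10⁻¹⁵/9.109×10⁻³¹ ≈ 4.15×10¹⁵ m/s².

|a| ≈ 4.15×10¹⁵ m/s²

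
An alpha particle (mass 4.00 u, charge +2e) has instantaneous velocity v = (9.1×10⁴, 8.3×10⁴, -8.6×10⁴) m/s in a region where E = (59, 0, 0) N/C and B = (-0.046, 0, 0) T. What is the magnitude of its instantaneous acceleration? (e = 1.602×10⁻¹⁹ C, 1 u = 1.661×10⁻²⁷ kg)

|a| ≈ 2.65×10¹¹ m/s²

v×B = (0, 3960, 3820) N/C.
E + v×B = (59.0, 3960, 3820) N/C.
F = q(E + v×B) = (3.204×10⁻¹⁹ C)·(59.0, 3960, 3820) = (1.89×10⁻¹⁷, 1.27×10⁻¹⁵, 1.22×10⁻¹⁵) N.
|a| = |F|/m = 1.762×10⁻¹⁵/6.644×10⁻²⁷ ≈ 2.65×10¹¹ m/s².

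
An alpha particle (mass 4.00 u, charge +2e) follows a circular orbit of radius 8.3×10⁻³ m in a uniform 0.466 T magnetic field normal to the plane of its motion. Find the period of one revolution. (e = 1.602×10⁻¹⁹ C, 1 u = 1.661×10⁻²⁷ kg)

The cyclotron period depends only on m, q, B: T = 2πm/(|q|B).
T = 2π(6.644×10⁻²⁷)/((3.204×10⁻¹⁹)(0.466)) ≈ 2.80×10⁻⁷ s.

T ≈ 2.80×10⁻⁷ s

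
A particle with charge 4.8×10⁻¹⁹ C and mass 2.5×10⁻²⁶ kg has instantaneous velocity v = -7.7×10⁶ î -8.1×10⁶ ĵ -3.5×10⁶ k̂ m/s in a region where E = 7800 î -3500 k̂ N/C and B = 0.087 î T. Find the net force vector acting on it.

F ≈ (3.74×10⁻¹⁵, -1.46×10⁻¹³, 3.37×10⁻¹³) N

v×B = (0, -3.04×10⁵, 7.05×10⁵) N/C.
E + v×B = (7800, -3.04×10⁵, 7.01×10⁵) N/C.
F = q(E + v×B) = (4.8×10⁻¹⁹ C)·(7800, -3.04×10⁵, 7.01×10⁵) = (3.74×10⁻¹⁵, -1.46×10⁻¹³, 3.37×10⁻¹³) N.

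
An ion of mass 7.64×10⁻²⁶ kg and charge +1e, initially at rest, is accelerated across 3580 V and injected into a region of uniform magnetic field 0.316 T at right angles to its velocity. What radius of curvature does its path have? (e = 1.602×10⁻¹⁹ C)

r ≈ 0.185 m

Acceleration: |q|V = ½mv² ⇒ v = √(2|q|V/m) = √(2·1.602×10⁻¹⁹·3580/7.64×10⁻²⁶) ≈ 1.225×10⁵ m/s.
In the field: r = mv/(|q|B) = (7.64×10⁻²⁶)(1.225×10⁵)/((1.602×10⁻¹⁹)(0.316)) ≈ 0.185 m.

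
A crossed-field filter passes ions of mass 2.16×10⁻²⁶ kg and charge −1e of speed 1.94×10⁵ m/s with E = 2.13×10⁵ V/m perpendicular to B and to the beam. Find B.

B = 1.10 T

Balance of forces in the selector: qE = qvB ⇒ B = E/v.
B = 2.13×10⁵/1.94×10⁵ = 1.10 T.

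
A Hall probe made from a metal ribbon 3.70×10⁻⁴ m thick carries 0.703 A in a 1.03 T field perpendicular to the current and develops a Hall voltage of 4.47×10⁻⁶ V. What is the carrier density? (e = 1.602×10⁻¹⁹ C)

From V_H = IB/(n e t), n = IB/(V_H e t).
n = (0.703)(1.03)/((4.47×10⁻⁶)(1.602×10⁻¹⁹)(3.70×10⁻⁴)) ≈ 2.73×10²⁷ m⁻³.

n ≈ 2.73×10²⁷ m⁻³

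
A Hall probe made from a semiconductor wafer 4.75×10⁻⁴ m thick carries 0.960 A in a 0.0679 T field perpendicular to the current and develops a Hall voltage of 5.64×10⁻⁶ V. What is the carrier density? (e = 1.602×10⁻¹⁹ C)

n ≈ 1.52×10²⁶ m⁻³

From V_H = IB/(n e t), n = IB/(V_H e t).
n = (0.960)(0.0679)/((5.64×10⁻⁶)(1.602×10⁻¹⁹)(4.75×10⁻⁴)) ≈ 1.52×10²⁶ m⁻³.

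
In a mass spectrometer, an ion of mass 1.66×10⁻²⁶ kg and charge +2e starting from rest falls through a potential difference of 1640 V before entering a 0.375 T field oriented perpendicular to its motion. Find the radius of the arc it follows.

r ≈ 0.0348 m

Acceleration: |q|V = ½mv² ⇒ v = √(2|q|V/m) = √(2·3.204×10⁻¹⁹·1640/1.66×10⁻²⁶) ≈ 2.516×10⁵ m/s.
In the field: r = mv/(|q|B) = (1.66×10⁻²⁶)(2.516×10⁵)/((3.204×10⁻¹⁹)(0.375)) ≈ 0.0348 m.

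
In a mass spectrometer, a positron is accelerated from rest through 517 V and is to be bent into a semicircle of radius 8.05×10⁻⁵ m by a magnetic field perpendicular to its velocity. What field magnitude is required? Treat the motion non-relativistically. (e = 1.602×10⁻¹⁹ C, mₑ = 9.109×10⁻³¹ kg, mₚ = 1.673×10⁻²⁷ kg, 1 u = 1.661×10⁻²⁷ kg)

B ≈ 0.953 T

v = √(2|q|V/m) = √(2·1.602×10⁻¹⁹·517/9.109×10⁻³¹) ≈ 1.349×10⁷ m/s.
B = mv/(|q|r) = (9.109×10⁻³¹)(1.349×10⁷)/((1.602×10⁻¹⁹)(8.05×10⁻⁵)) ≈ 0.953 T.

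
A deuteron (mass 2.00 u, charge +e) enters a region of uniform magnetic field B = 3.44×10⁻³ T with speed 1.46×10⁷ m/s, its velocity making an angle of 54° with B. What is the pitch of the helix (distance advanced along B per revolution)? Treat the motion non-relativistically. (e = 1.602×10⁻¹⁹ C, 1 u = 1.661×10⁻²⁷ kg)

p ≈ 325 m

v∥ = v cosθ = 1.46×10⁷·cos54° ≈ 8.582×10⁶ m/s.
T = 2πm/(|q|B) = 2π(3.322×10⁻²⁷)/((1.602×10⁻¹⁹)(3.44×10⁻³)) ≈ 3.788×10⁻⁵ s.
pitch = v∥ T = (8.582×10⁶)(3.788×10⁻⁵) ≈ 325 m.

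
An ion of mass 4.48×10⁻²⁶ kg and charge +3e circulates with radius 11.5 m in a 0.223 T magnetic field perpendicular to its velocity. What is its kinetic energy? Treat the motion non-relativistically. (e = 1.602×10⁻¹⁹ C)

KE ≈ 1.06×10⁸ eV

v = |q|Br/m, then KE = ½mv² = (qBr)²/(2m).
v = (4.806×10⁻¹⁹)(0.223)(11.5)/4.48×10⁻²⁶ ≈ 2.751×10⁷ m/s.
KE = ½(4.48×10⁻²⁶)(2.751×10⁷)² ≈ 1.70×10⁻¹¹ J = 1.06×10⁸ eV.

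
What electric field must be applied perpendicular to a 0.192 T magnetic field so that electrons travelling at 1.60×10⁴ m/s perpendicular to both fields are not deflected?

E = 3070 V/m

For straight-line motion qE = qvB, so E = vB.
E = 1.60×10⁴ × 0.192 = 3070 V/m.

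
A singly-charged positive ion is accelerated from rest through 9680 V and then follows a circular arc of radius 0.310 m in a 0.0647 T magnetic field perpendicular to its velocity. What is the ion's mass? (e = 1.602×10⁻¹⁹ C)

m ≈ 3.33×10⁻²⁷ kg

Combine |q|V = ½mv² and r = mv/(|q|B): eliminate v to get m = qB²r²/(2V).
m = (1.602×10⁻¹⁹)(0.0647)²(0.310)²/(2·9680) ≈ 3.33×10⁻²⁷ kg.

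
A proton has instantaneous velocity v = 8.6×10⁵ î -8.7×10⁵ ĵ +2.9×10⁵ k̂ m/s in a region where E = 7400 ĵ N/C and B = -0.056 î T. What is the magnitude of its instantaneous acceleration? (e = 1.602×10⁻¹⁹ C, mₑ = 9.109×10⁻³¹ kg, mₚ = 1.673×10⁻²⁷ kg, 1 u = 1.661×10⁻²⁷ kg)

v×B = (0, -1.62×10⁴, -4.87×10⁴) N/C.
E + v×B = (0, -8840, -4.87×10⁴) N/C.
F = q(E + v×B) = (1.602×10⁻¹⁹ C)·(0, -8840, -4.87×10⁴) = (0, -1.42×10⁻¹⁵, -7.80×10⁻¹⁵) N.
|a| = |F|/m = 7.932×10⁻¹⁵/1.673×10⁻²⁷ ≈ 4.74×10¹² m/s².

|a| ≈ 4.74×10¹² m/s²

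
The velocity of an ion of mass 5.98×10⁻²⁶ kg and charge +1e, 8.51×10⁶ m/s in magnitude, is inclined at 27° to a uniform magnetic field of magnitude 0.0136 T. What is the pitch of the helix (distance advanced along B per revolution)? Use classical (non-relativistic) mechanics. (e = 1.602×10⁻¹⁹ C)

p ≈ 1310 m

v∥ = v cosθ = 8.51×10⁶·cos27° ≈ 7.582×10⁶ m/s.
T = 2πm/(|q|B) = 2π(5.98×10⁻²⁶)/((1.602×10⁻¹⁹)(0.0136)) ≈ 1.725×10⁻⁴ s.
pitch = v∥ T = (7.582×10⁶)(1.725×10⁻⁴) ≈ 1310 m.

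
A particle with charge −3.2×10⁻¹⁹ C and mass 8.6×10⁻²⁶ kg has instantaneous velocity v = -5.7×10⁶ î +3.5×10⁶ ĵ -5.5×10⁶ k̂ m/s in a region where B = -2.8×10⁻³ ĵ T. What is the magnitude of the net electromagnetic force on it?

v×B = (-1.54×10⁴, 0, 1.60×10⁴) N/C.
F = q v×B = (−3.2×10⁻¹⁹ C)·(-1.54×10⁴, 0, 1.60×10⁴) = (4.93×10⁻¹⁵, 0, -5.11×10⁻¹⁵) N.
|F| = 7.10×10⁻¹⁵ N.

|F| ≈ 7.10×10⁻¹⁵ N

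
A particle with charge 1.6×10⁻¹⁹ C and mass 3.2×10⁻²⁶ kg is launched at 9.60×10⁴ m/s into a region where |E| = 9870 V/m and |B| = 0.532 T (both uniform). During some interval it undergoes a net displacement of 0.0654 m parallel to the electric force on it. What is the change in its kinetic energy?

The magnetic force is always ⟂ v and does no work; only the electric force changes KE.
ΔKE = F_E · d = |q|E d = (1.6×10⁻¹⁹)(9870)(0.0654) ≈ 1.03×10⁻¹⁶ J.

ΔKE ≈ 1.03×10⁻¹⁶ J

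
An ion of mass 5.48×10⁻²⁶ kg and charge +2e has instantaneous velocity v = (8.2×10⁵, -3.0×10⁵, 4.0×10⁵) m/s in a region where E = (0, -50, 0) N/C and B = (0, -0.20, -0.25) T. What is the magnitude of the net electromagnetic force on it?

|F| ≈ 9.77×10⁻¹⁴ N

v×B = (1.55×10⁵, 2.05×10⁵, -1.64×10⁵) N/C.
E + v×B = (1.55×10⁵, 2.05×10⁵, -1.64×10⁵) N/C.
F = q(E + v×B) = (3.204×10⁻¹⁹ C)·(1.55×10⁵, 2.05×10⁵, -1.64×10⁵) = (4.97×10⁻¹⁴, 6.57×10⁻¹⁴, -5.25×10⁻¹⁴) N.
|F| = 9.77×10⁻¹⁴ N.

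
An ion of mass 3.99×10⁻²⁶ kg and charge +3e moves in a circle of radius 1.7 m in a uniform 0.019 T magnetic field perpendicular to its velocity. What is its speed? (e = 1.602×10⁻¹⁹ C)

From |q|vB = mv²/r, v = |q|Br/m.
v = (4.806×10⁻¹⁹)(0.019)(1.7)/3.99×10⁻²⁶ ≈ 3.9×10⁵ m/s.

v ≈ 3.9×10⁵ m/s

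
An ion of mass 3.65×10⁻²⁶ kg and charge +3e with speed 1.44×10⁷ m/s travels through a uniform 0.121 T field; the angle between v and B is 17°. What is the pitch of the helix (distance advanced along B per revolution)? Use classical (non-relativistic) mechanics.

v∥ = v cosθ = 1.44×10⁷·cos17° ≈ 1.377×10⁷ m/s.
T = 2πm/(|q|B) = 2π(3.65×10⁻²⁶)/((4.806×10⁻¹⁹)(0.121)) ≈ 3.944×10⁻⁶ s.
pitch = v∥ T = (1.377×10⁷)(3.944×10⁻⁶) ≈ 54.3 m.

p ≈ 54.3 m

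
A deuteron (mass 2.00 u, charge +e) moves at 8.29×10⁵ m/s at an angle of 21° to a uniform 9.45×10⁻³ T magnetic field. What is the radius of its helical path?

v⊥ = v sinθ = 8.29×10⁵·sin21° ≈ 2.971×10⁵ m/s.
r = m v⊥/(|q|B) = (3.322×10⁻²⁷)(2.971×10⁵)/((1.602×10⁻¹⁹)(9.45×10⁻³)) ≈ 0.652 m.

r ≈ 0.652 m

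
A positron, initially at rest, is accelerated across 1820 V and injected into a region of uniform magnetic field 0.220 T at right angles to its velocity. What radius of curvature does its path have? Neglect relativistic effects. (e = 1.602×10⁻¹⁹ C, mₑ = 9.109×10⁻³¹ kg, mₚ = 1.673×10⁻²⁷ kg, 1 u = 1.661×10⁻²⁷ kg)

r ≈ 6.54×10⁻⁴ m

Acceleration: |q|V = ½mv² ⇒ v = √(2|q|V/m) = √(2·1.602×10⁻¹⁹·1820/9.109×10⁻³¹) ≈ 2.530×10⁷ m/s.
In the field: r = mv/(|q|B) = (9.109×10⁻³¹)(2.530×10⁷)/((1.602×10⁻¹⁹)(0.220)) ≈ 6.54×10⁻⁴ m.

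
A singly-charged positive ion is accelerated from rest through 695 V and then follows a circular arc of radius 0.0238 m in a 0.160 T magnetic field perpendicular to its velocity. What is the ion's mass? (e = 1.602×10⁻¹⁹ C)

Combine |q|V = ½mv² and r = mv/(|q|B): eliminate v to get m = qB²r²/(2V).
m = (1.602×10⁻¹⁹)(0.160)²(0.0238)²/(2·695) ≈ 1.67×10⁻²⁷ kg.

m ≈ 1.67×10⁻²⁷ kg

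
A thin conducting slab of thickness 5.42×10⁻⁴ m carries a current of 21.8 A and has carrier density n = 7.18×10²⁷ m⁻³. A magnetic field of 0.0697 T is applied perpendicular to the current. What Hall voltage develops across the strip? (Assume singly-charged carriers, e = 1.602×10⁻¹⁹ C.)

V_H = IB/(n e t).
V_H = (21.8)(0.0697)/((7.18×10²⁷)(1.602×10⁻¹⁹)(5.42×10⁻⁴)) ≈ 2.44×10⁻⁶ V.

V_H ≈ 2.44×10⁻⁶ V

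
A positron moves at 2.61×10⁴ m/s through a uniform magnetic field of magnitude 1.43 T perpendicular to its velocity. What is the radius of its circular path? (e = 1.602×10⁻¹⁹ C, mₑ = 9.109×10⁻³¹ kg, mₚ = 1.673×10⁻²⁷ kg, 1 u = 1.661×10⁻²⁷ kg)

r ≈ 1.04×10⁻⁷ m

The magnetic force provides the centripetal force: |q|vB = mv²/r.
r = mv/(|q|B) = (9.109×10⁻³¹)(2.61×10⁴)/((1.602×10⁻¹⁹)(1.43)) ≈ 1.04×10⁻⁷ m.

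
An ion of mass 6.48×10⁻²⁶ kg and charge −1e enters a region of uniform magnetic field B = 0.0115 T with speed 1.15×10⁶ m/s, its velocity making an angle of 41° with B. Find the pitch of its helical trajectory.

p ≈ 192 m

v∥ = v cosθ = 1.15×10⁶·cos41° ≈ 8.679×10⁵ m/s.
T = 2πm/(|q|B) = 2π(6.48×10⁻²⁶)/((1.602×10⁻¹⁹)(0.0115)) ≈ 2.210×10⁻⁴ s.
pitch = v∥ T = (8.679×10⁵)(2.210×10⁻⁴) ≈ 192 m.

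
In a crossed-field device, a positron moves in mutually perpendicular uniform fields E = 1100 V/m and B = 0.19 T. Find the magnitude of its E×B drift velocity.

v_d ≈ 5800 m/s

The steady drift has the magnetic force balancing the electric force, so v_d = E/B.
v_d = 1100/0.19 = 5800 m/s.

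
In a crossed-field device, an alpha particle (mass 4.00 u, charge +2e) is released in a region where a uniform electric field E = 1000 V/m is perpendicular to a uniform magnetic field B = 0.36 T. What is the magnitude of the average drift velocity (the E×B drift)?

The steady drift has the magnetic force balancing the electric force, so v_d = E/B.
v_d = 1000/0.36 = 2800 m/s.

v_d ≈ 2800 m/s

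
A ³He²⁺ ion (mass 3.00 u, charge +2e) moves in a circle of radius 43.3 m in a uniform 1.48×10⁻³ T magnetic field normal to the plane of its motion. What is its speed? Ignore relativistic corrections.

v ≈ 4.12×10⁶ m/s

From |q|vB = mv²/r, v = |q|Br/m.
v = (3.204×10⁻¹⁹)(1.48×10⁻³)(43.3)/4.983×10⁻²⁷ ≈ 4.12×10⁶ m/s.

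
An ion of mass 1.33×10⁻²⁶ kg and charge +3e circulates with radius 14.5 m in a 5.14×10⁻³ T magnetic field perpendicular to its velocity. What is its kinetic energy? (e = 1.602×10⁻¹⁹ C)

v = |q|Br/m, then KE = ½mv² = (qBr)²/(2m).
v = (4.806×10⁻¹⁹)(5.14×10⁻³)(14.5)/1.33×10⁻²⁶ ≈ 2.693×10⁶ m/s.
KE = ½(1.33×10⁻²⁶)(2.693×10⁶)² ≈ 4.82×10⁻¹⁴ J = 3.01×10⁵ eV.

KE ≈ 3.01×10⁵ eV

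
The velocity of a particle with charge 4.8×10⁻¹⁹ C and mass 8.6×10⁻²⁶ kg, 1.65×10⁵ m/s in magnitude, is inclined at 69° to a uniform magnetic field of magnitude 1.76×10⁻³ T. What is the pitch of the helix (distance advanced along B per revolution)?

v∥ = v cosθ = 1.65×10⁵·cos69° ≈ 5.913×10⁴ m/s.
T = 2πm/(|q|B) = 2π(8.6×10⁻²⁶)/((4.8×10⁻¹⁹)(1.76×10⁻³)) ≈ 6.396×10⁻⁴ s.
pitch = v∥ T = (5.913×10⁴)(6.396×10⁻⁴) ≈ 37.8 m.

p ≈ 37.8 m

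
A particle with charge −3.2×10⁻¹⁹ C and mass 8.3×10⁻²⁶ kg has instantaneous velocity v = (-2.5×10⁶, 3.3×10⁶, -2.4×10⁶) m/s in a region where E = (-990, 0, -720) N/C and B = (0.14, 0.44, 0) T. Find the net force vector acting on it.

v×B = (1.06×10⁶, -3.36×10⁵, -1.56×10⁶) N/C.
E + v×B = (1.06×10⁶, -3.36×10⁵, -1.56×10⁶) N/C.
F = q(E + v×B) = (−3.2×10⁻¹⁹ C)·(1.06×10⁶, -3.36×10⁵, -1.56×10⁶) = (-3.38×10⁻¹³, 1.08×10⁻¹³, 5.00×10⁻¹³) N.

F ≈ (-3.38×10⁻¹³, 1.08×10⁻¹³, 5.00×10⁻¹³) N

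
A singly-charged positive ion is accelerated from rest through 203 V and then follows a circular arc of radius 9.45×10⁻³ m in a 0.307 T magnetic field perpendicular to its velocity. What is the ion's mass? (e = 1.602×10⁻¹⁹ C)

Combine |q|V = ½mv² and r = mv/(|q|B): eliminate v to get m = qB²r²/(2V).
m = (1.602×10⁻¹⁹)(0.307)²(9.45×10⁻³)²/(2·203) ≈ 3.32×10⁻²⁷ kg.

m ≈ 3.32×10⁻²⁷ kg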